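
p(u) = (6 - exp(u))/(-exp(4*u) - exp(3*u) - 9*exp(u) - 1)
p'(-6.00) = 0.13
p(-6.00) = -5.87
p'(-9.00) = 0.01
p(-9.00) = -5.99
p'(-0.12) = 0.69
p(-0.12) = -0.50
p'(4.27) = -0.00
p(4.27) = 0.00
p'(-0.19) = 0.72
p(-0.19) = -0.55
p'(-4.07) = 0.71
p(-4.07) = -5.19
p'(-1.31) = 1.28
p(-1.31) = -1.66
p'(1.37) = 0.03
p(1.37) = -0.01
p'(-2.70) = 1.44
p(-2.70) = -3.70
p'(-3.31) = 1.14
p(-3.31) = -4.49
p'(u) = (6 - exp(u))*(4*exp(4*u) + 3*exp(3*u) + 9*exp(u))/(-exp(4*u) - exp(3*u) - 9*exp(u) - 1)^2 - exp(u)/(-exp(4*u) - exp(3*u) - 9*exp(u) - 1)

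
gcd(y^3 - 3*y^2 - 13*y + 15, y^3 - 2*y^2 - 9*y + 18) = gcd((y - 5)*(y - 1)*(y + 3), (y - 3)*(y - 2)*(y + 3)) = y + 3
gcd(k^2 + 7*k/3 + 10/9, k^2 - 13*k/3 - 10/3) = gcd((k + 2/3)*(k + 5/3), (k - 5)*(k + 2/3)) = k + 2/3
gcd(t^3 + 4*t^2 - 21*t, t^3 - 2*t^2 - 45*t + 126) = t^2 + 4*t - 21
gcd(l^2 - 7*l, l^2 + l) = l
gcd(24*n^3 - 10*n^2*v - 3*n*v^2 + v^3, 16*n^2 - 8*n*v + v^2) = -4*n + v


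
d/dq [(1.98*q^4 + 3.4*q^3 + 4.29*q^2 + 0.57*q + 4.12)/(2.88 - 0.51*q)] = (-3.0294*q^4 + 19.3416*q^3 + 27.1881*q^2 + 24.7104*q + 3.7428)/(0.2601*q^2 - 2.9376*q + 8.2944)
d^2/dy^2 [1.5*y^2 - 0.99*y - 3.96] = 3.00000000000000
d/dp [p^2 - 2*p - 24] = 2*p - 2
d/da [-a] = -1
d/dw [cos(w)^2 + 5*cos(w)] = -(2*cos(w) + 5)*sin(w)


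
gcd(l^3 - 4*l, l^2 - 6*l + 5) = 1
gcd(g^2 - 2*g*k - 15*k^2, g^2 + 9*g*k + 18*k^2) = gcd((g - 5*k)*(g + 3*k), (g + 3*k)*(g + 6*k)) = g + 3*k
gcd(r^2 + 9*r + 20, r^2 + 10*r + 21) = 1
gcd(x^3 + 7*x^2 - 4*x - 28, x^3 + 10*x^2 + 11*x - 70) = x^2 + 5*x - 14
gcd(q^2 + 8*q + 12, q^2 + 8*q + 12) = q^2 + 8*q + 12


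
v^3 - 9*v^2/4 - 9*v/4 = v*(v - 3)*(v + 3/4)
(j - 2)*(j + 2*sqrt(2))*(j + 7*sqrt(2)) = j^3 - 2*j^2 + 9*sqrt(2)*j^2 - 18*sqrt(2)*j + 28*j - 56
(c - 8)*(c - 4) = c^2 - 12*c + 32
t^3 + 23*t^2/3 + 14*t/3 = t*(t + 2/3)*(t + 7)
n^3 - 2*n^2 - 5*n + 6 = (n - 3)*(n - 1)*(n + 2)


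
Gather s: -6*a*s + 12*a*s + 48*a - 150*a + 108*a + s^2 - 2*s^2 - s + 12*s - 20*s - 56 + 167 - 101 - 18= 6*a - s^2 + s*(6*a - 9) - 8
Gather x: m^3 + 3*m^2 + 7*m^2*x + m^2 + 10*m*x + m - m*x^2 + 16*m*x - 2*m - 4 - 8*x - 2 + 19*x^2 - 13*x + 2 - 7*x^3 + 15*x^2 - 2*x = m^3 + 4*m^2 - m - 7*x^3 + x^2*(34 - m) + x*(7*m^2 + 26*m - 23) - 4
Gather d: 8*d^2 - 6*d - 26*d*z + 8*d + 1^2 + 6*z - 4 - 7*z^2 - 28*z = 8*d^2 + d*(2 - 26*z) - 7*z^2 - 22*z - 3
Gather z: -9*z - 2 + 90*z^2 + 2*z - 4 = 90*z^2 - 7*z - 6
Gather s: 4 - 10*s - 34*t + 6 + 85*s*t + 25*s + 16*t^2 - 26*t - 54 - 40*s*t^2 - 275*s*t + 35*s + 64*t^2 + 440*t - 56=s*(-40*t^2 - 190*t + 50) + 80*t^2 + 380*t - 100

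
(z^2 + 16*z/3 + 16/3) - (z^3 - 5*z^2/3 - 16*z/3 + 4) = -z^3 + 8*z^2/3 + 32*z/3 + 4/3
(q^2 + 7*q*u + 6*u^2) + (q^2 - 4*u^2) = 2*q^2 + 7*q*u + 2*u^2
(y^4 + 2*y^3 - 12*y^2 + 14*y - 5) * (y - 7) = y^5 - 5*y^4 - 26*y^3 + 98*y^2 - 103*y + 35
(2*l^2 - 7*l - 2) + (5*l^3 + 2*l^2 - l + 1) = 5*l^3 + 4*l^2 - 8*l - 1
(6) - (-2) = 8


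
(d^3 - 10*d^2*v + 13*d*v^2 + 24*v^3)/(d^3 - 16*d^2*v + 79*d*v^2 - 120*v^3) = (-d - v)/(-d + 5*v)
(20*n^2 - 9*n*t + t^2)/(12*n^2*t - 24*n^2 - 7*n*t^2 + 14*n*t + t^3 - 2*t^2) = (-5*n + t)/(-3*n*t + 6*n + t^2 - 2*t)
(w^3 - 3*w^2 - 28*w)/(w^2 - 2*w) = (w^2 - 3*w - 28)/(w - 2)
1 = 1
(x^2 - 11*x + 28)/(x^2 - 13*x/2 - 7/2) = 2*(x - 4)/(2*x + 1)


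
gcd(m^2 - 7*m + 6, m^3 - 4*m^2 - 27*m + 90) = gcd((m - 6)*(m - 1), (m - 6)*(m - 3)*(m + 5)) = m - 6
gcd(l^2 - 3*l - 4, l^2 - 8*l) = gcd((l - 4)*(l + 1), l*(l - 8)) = 1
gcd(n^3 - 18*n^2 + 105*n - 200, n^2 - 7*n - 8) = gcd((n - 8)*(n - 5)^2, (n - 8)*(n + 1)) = n - 8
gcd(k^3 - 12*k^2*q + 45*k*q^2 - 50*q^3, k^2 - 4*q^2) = -k + 2*q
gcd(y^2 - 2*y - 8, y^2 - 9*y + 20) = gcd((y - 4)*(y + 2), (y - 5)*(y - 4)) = y - 4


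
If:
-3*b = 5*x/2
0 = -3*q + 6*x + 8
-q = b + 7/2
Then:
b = 185/42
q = -166/21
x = -37/7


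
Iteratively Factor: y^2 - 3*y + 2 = (y - 2)*(y - 1)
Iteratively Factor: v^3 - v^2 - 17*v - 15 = (v + 3)*(v^2 - 4*v - 5) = (v + 1)*(v + 3)*(v - 5)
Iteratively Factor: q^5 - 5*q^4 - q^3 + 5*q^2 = (q + 1)*(q^4 - 6*q^3 + 5*q^2) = q*(q + 1)*(q^3 - 6*q^2 + 5*q) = q*(q - 1)*(q + 1)*(q^2 - 5*q) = q^2*(q - 1)*(q + 1)*(q - 5)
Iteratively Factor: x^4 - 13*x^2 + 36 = (x - 2)*(x^3 + 2*x^2 - 9*x - 18) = (x - 2)*(x + 2)*(x^2 - 9) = (x - 3)*(x - 2)*(x + 2)*(x + 3)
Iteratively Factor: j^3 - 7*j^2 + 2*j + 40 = (j + 2)*(j^2 - 9*j + 20) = (j - 5)*(j + 2)*(j - 4)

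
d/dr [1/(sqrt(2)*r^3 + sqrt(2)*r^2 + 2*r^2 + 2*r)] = (-3*sqrt(2)*r^2 - 4*r - 2*sqrt(2)*r - 2)/(r^2*(sqrt(2)*r^2 + sqrt(2)*r + 2*r + 2)^2)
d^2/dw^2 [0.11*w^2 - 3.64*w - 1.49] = 0.220000000000000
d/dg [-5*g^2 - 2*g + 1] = -10*g - 2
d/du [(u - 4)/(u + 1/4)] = 68/(4*u + 1)^2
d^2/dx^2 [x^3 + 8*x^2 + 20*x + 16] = 6*x + 16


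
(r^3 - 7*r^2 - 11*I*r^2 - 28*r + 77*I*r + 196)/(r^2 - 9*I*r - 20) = (r^2 - 7*r*(1 + I) + 49*I)/(r - 5*I)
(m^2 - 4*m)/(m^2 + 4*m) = (m - 4)/(m + 4)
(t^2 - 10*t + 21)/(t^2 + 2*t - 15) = (t - 7)/(t + 5)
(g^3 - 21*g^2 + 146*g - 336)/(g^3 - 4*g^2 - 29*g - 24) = (g^2 - 13*g + 42)/(g^2 + 4*g + 3)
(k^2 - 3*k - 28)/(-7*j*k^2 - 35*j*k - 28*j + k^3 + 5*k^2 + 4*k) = (7 - k)/(7*j*k + 7*j - k^2 - k)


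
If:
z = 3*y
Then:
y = z/3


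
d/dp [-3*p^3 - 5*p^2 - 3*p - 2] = -9*p^2 - 10*p - 3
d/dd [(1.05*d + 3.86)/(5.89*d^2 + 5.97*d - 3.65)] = (6.1845*d^2 + 6.2685*d - (1.05*d + 3.86)*(11.78*d + 5.97) - 3.8325)/(5.89*d^2 + 5.97*d - 3.65)^2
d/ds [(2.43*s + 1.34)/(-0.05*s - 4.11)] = (-0.496015*s - 40.772433)/(0.05*s + 4.11)^3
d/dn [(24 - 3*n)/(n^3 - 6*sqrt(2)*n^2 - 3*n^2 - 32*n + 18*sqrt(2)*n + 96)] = 3*(-n^3 + 3*n^2 + 6*sqrt(2)*n^2 - 18*sqrt(2)*n + 32*n - (n - 8)*(-3*n^2 + 6*n + 12*sqrt(2)*n - 18*sqrt(2) + 32) - 96)/(n^3 - 6*sqrt(2)*n^2 - 3*n^2 - 32*n + 18*sqrt(2)*n + 96)^2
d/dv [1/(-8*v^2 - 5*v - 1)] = (16*v + 5)/(8*v^2 + 5*v + 1)^2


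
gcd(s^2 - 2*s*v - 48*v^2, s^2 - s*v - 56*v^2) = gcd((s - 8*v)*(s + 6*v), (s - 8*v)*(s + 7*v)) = s - 8*v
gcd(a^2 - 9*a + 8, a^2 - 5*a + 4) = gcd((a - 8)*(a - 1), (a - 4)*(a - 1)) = a - 1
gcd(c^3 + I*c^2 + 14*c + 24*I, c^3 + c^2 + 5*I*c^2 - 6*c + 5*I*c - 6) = c^2 + 5*I*c - 6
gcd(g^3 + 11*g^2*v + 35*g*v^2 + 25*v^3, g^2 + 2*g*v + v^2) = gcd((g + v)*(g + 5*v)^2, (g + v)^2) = g + v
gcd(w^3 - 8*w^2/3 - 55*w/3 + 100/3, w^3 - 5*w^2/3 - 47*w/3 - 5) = w - 5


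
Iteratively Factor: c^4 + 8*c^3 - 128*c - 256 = (c + 4)*(c^3 + 4*c^2 - 16*c - 64) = (c + 4)^2*(c^2 - 16) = (c - 4)*(c + 4)^2*(c + 4)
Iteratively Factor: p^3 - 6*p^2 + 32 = (p + 2)*(p^2 - 8*p + 16) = (p - 4)*(p + 2)*(p - 4)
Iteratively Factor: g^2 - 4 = (g - 2)*(g + 2)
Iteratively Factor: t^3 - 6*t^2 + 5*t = (t)*(t^2 - 6*t + 5) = t*(t - 5)*(t - 1)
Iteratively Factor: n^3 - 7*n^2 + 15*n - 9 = (n - 1)*(n^2 - 6*n + 9) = (n - 3)*(n - 1)*(n - 3)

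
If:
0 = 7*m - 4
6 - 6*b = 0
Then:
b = 1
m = 4/7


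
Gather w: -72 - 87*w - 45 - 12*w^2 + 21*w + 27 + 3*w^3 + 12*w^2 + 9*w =3*w^3 - 57*w - 90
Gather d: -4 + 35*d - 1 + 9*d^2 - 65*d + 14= 9*d^2 - 30*d + 9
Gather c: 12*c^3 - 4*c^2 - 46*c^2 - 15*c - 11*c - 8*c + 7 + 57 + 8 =12*c^3 - 50*c^2 - 34*c + 72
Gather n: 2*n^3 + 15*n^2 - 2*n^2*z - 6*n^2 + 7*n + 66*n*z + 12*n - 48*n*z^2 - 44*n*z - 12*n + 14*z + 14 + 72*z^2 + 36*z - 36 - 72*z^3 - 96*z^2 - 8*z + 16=2*n^3 + n^2*(9 - 2*z) + n*(-48*z^2 + 22*z + 7) - 72*z^3 - 24*z^2 + 42*z - 6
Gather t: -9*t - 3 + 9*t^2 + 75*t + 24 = 9*t^2 + 66*t + 21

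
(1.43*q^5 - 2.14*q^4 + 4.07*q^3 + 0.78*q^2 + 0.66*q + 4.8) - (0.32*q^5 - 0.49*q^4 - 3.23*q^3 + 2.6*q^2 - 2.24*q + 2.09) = 1.11*q^5 - 1.65*q^4 + 7.3*q^3 - 1.82*q^2 + 2.9*q + 2.71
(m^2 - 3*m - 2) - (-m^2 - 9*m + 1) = 2*m^2 + 6*m - 3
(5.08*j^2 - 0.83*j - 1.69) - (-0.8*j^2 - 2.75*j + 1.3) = 5.88*j^2 + 1.92*j - 2.99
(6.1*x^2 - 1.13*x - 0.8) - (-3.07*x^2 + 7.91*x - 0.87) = 9.17*x^2 - 9.04*x + 0.07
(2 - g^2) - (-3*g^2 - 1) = 2*g^2 + 3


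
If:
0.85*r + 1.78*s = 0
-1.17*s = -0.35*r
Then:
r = 0.00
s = 0.00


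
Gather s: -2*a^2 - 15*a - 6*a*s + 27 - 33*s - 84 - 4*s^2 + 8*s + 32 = -2*a^2 - 15*a - 4*s^2 + s*(-6*a - 25) - 25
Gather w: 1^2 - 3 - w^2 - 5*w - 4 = -w^2 - 5*w - 6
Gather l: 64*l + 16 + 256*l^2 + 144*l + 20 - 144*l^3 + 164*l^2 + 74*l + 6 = -144*l^3 + 420*l^2 + 282*l + 42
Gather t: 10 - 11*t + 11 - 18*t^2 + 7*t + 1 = -18*t^2 - 4*t + 22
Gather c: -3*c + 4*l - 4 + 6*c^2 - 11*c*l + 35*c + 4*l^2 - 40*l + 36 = 6*c^2 + c*(32 - 11*l) + 4*l^2 - 36*l + 32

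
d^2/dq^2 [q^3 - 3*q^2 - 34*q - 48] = 6*q - 6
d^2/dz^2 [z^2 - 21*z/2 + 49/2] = 2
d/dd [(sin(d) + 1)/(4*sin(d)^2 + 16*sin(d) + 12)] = -cos(d)/(4*(sin(d) + 3)^2)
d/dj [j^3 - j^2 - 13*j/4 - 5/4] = 3*j^2 - 2*j - 13/4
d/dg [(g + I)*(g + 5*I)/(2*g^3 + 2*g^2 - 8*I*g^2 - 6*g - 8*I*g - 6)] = (-g^4 - 12*I*g^3 + g^2*(-12 - 10*I) + g*(4 - 40*I) - 15 - 38*I)/(2*g^6 + g^5*(4 - 16*I) + g^4*(-42 - 32*I) + g^3*(-88 + 32*I) + g^2*(-26 + 96*I) + g*(36 + 48*I) + 18)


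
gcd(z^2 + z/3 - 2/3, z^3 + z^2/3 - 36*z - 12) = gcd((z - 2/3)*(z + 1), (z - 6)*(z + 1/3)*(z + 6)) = 1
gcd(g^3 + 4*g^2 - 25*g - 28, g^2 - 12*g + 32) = g - 4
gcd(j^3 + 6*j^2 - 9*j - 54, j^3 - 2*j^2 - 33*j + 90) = j^2 + 3*j - 18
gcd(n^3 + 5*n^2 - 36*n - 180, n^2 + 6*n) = n + 6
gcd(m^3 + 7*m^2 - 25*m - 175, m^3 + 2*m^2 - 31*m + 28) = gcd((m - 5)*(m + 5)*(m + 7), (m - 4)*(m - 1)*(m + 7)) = m + 7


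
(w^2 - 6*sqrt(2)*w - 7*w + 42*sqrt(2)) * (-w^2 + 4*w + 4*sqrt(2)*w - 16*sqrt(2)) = -w^4 + 11*w^3 + 10*sqrt(2)*w^3 - 110*sqrt(2)*w^2 - 76*w^2 + 280*sqrt(2)*w + 528*w - 1344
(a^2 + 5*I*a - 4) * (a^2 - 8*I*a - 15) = a^4 - 3*I*a^3 + 21*a^2 - 43*I*a + 60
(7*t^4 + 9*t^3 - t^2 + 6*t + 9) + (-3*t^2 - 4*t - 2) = 7*t^4 + 9*t^3 - 4*t^2 + 2*t + 7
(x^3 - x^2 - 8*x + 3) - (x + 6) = x^3 - x^2 - 9*x - 3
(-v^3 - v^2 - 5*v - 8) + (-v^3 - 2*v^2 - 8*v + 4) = -2*v^3 - 3*v^2 - 13*v - 4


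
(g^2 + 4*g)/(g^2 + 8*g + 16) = g/(g + 4)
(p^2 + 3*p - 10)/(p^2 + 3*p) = (p^2 + 3*p - 10)/(p*(p + 3))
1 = 1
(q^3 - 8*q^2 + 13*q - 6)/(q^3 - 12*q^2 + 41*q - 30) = (q - 1)/(q - 5)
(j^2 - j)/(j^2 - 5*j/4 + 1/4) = 4*j/(4*j - 1)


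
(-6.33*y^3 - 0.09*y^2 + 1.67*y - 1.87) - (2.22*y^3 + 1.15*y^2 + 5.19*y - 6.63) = -8.55*y^3 - 1.24*y^2 - 3.52*y + 4.76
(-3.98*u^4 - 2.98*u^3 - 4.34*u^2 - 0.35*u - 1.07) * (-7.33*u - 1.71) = 29.1734*u^5 + 28.6492*u^4 + 36.908*u^3 + 9.9869*u^2 + 8.4416*u + 1.8297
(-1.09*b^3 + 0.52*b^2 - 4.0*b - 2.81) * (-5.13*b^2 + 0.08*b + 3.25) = 5.5917*b^5 - 2.7548*b^4 + 17.0191*b^3 + 15.7853*b^2 - 13.2248*b - 9.1325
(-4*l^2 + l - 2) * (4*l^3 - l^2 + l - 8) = -16*l^5 + 8*l^4 - 13*l^3 + 35*l^2 - 10*l + 16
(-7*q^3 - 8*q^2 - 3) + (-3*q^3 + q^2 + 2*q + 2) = -10*q^3 - 7*q^2 + 2*q - 1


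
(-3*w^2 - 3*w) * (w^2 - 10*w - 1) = -3*w^4 + 27*w^3 + 33*w^2 + 3*w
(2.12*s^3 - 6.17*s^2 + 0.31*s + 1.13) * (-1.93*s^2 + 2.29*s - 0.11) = -4.0916*s^5 + 16.7629*s^4 - 14.9608*s^3 - 0.7923*s^2 + 2.5536*s - 0.1243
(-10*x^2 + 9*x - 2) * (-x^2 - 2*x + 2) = 10*x^4 + 11*x^3 - 36*x^2 + 22*x - 4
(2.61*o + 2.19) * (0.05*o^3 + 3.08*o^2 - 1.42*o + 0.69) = 0.1305*o^4 + 8.1483*o^3 + 3.039*o^2 - 1.3089*o + 1.5111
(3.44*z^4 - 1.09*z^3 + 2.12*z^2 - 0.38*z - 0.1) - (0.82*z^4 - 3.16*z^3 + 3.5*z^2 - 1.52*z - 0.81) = 2.62*z^4 + 2.07*z^3 - 1.38*z^2 + 1.14*z + 0.71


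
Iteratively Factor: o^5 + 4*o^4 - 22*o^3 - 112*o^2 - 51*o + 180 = (o + 4)*(o^4 - 22*o^2 - 24*o + 45) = (o + 3)*(o + 4)*(o^3 - 3*o^2 - 13*o + 15) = (o - 1)*(o + 3)*(o + 4)*(o^2 - 2*o - 15) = (o - 5)*(o - 1)*(o + 3)*(o + 4)*(o + 3)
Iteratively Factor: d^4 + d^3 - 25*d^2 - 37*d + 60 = (d + 3)*(d^3 - 2*d^2 - 19*d + 20) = (d + 3)*(d + 4)*(d^2 - 6*d + 5) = (d - 5)*(d + 3)*(d + 4)*(d - 1)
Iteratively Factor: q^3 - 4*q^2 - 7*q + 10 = (q + 2)*(q^2 - 6*q + 5) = (q - 5)*(q + 2)*(q - 1)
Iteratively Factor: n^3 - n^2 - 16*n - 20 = (n + 2)*(n^2 - 3*n - 10) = (n + 2)^2*(n - 5)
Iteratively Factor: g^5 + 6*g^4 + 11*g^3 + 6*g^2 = (g + 1)*(g^4 + 5*g^3 + 6*g^2) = (g + 1)*(g + 2)*(g^3 + 3*g^2) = g*(g + 1)*(g + 2)*(g^2 + 3*g) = g^2*(g + 1)*(g + 2)*(g + 3)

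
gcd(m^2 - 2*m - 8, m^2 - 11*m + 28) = m - 4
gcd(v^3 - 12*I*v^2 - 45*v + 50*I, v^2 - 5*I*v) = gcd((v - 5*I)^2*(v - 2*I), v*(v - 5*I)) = v - 5*I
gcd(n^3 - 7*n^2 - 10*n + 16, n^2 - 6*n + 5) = n - 1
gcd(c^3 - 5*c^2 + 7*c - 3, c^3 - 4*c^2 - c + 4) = c - 1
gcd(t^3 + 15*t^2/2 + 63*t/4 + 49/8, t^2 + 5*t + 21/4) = t + 7/2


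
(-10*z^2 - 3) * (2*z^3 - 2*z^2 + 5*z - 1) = -20*z^5 + 20*z^4 - 56*z^3 + 16*z^2 - 15*z + 3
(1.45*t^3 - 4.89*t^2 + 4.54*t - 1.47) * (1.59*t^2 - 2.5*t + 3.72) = 2.3055*t^5 - 11.4001*t^4 + 24.8376*t^3 - 31.8781*t^2 + 20.5638*t - 5.4684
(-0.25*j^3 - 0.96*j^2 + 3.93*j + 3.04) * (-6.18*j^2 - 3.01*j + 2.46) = 1.545*j^5 + 6.6853*j^4 - 22.0128*j^3 - 32.9781*j^2 + 0.5174*j + 7.4784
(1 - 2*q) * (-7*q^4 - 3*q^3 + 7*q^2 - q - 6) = 14*q^5 - q^4 - 17*q^3 + 9*q^2 + 11*q - 6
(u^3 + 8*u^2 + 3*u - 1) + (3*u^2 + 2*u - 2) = u^3 + 11*u^2 + 5*u - 3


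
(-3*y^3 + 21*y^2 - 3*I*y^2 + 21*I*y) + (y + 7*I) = -3*y^3 + 21*y^2 - 3*I*y^2 + y + 21*I*y + 7*I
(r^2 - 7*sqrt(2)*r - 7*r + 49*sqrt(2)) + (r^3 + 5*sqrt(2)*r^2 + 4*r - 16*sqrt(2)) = r^3 + r^2 + 5*sqrt(2)*r^2 - 7*sqrt(2)*r - 3*r + 33*sqrt(2)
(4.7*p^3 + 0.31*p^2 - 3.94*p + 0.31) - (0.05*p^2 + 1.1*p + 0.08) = 4.7*p^3 + 0.26*p^2 - 5.04*p + 0.23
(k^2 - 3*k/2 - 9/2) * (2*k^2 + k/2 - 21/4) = 2*k^4 - 5*k^3/2 - 15*k^2 + 45*k/8 + 189/8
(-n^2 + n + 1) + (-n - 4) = -n^2 - 3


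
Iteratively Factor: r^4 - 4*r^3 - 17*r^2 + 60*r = (r)*(r^3 - 4*r^2 - 17*r + 60) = r*(r + 4)*(r^2 - 8*r + 15) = r*(r - 5)*(r + 4)*(r - 3)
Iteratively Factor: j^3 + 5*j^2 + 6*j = (j)*(j^2 + 5*j + 6) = j*(j + 3)*(j + 2)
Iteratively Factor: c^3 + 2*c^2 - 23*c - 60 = (c + 4)*(c^2 - 2*c - 15) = (c + 3)*(c + 4)*(c - 5)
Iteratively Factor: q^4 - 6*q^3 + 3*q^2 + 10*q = (q)*(q^3 - 6*q^2 + 3*q + 10) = q*(q + 1)*(q^2 - 7*q + 10) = q*(q - 5)*(q + 1)*(q - 2)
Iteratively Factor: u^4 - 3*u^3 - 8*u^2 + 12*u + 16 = (u - 4)*(u^3 + u^2 - 4*u - 4) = (u - 4)*(u - 2)*(u^2 + 3*u + 2) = (u - 4)*(u - 2)*(u + 1)*(u + 2)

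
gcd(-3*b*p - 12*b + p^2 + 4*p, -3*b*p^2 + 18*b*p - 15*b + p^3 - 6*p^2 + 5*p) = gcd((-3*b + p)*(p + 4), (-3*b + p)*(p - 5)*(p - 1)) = -3*b + p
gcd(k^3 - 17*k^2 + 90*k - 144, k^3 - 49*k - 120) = k - 8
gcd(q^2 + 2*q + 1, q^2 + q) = q + 1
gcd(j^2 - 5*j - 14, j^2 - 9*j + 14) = j - 7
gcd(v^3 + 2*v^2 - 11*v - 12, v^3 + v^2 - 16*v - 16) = v^2 + 5*v + 4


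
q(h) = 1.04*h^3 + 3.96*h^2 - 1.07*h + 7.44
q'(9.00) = 322.93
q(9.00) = 1076.73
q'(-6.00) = 63.73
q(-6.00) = -68.22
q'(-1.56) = -5.83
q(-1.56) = 14.80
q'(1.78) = 22.91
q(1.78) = 23.95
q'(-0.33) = -3.34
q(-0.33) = 8.19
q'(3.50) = 64.87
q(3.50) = 96.80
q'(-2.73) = 0.56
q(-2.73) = 18.71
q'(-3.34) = 7.28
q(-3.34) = 16.44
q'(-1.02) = -5.90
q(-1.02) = 11.55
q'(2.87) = 47.36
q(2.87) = 61.57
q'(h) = 3.12*h^2 + 7.92*h - 1.07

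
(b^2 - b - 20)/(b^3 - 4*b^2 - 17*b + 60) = 1/(b - 3)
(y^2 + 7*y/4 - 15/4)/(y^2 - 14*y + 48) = (4*y^2 + 7*y - 15)/(4*(y^2 - 14*y + 48))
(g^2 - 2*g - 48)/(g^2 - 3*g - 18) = (-g^2 + 2*g + 48)/(-g^2 + 3*g + 18)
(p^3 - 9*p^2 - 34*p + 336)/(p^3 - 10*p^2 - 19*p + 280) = (p + 6)/(p + 5)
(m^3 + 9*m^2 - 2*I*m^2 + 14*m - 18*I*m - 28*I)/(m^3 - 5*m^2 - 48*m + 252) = (m^2 + 2*m*(1 - I) - 4*I)/(m^2 - 12*m + 36)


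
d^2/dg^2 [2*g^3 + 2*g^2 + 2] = 12*g + 4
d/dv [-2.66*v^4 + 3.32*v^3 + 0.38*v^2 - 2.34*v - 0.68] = -10.64*v^3 + 9.96*v^2 + 0.76*v - 2.34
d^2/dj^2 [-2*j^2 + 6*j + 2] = -4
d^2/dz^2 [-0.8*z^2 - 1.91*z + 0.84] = -1.60000000000000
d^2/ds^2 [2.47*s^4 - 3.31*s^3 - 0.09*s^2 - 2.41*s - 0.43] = 29.64*s^2 - 19.86*s - 0.18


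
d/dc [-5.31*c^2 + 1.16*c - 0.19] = 1.16 - 10.62*c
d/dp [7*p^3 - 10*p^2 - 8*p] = 21*p^2 - 20*p - 8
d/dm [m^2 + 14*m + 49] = 2*m + 14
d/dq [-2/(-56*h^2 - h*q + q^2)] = 2*(-h + 2*q)/(56*h^2 + h*q - q^2)^2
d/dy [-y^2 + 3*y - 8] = 3 - 2*y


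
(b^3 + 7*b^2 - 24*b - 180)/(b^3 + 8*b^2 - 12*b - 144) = (b - 5)/(b - 4)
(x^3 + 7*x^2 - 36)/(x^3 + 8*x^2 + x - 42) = (x + 6)/(x + 7)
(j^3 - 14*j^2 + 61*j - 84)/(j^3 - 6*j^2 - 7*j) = (j^2 - 7*j + 12)/(j*(j + 1))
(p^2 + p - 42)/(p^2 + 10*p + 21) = (p - 6)/(p + 3)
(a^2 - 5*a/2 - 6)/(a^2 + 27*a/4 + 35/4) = 2*(2*a^2 - 5*a - 12)/(4*a^2 + 27*a + 35)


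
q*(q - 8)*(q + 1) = q^3 - 7*q^2 - 8*q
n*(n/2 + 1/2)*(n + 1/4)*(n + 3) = n^4/2 + 17*n^3/8 + 2*n^2 + 3*n/8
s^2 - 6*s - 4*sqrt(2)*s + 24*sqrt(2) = (s - 6)*(s - 4*sqrt(2))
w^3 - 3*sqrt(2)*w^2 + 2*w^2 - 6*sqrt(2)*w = w*(w + 2)*(w - 3*sqrt(2))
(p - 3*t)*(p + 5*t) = p^2 + 2*p*t - 15*t^2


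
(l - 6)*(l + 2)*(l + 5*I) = l^3 - 4*l^2 + 5*I*l^2 - 12*l - 20*I*l - 60*I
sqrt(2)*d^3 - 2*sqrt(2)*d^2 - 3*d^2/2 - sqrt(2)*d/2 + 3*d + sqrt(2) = (d - 2)*(d - sqrt(2))*(sqrt(2)*d + 1/2)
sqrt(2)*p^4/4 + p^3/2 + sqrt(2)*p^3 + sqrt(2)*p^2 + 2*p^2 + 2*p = p*(p/2 + 1)*(p + 2)*(sqrt(2)*p/2 + 1)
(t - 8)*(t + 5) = t^2 - 3*t - 40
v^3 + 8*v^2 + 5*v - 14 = (v - 1)*(v + 2)*(v + 7)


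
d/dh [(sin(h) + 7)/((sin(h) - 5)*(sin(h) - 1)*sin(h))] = (-2*sin(h)^3 - 15*sin(h)^2 + 84*sin(h) - 35)*cos(h)/((sin(h) - 5)^2*(sin(h) - 1)^2*sin(h)^2)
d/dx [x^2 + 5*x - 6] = 2*x + 5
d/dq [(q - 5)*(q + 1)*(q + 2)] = 3*q^2 - 4*q - 13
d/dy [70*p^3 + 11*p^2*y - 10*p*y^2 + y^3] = 11*p^2 - 20*p*y + 3*y^2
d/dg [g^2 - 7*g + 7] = 2*g - 7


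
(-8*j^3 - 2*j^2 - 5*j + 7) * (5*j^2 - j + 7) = -40*j^5 - 2*j^4 - 79*j^3 + 26*j^2 - 42*j + 49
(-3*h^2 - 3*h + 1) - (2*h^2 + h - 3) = -5*h^2 - 4*h + 4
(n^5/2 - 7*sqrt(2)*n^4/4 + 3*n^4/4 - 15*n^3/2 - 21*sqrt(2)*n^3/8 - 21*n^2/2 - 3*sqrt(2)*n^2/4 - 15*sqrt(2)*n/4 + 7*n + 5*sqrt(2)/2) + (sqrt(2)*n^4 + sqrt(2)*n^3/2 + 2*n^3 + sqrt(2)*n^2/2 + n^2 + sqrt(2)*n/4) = n^5/2 - 3*sqrt(2)*n^4/4 + 3*n^4/4 - 11*n^3/2 - 17*sqrt(2)*n^3/8 - 19*n^2/2 - sqrt(2)*n^2/4 - 7*sqrt(2)*n/2 + 7*n + 5*sqrt(2)/2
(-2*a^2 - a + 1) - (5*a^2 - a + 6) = -7*a^2 - 5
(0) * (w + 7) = 0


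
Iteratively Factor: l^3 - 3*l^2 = (l)*(l^2 - 3*l) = l^2*(l - 3)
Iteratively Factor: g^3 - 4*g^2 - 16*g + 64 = (g + 4)*(g^2 - 8*g + 16) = (g - 4)*(g + 4)*(g - 4)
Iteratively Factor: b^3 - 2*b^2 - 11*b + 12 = (b - 1)*(b^2 - b - 12) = (b - 4)*(b - 1)*(b + 3)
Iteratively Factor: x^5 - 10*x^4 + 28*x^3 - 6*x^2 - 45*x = (x - 5)*(x^4 - 5*x^3 + 3*x^2 + 9*x) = x*(x - 5)*(x^3 - 5*x^2 + 3*x + 9) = x*(x - 5)*(x + 1)*(x^2 - 6*x + 9) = x*(x - 5)*(x - 3)*(x + 1)*(x - 3)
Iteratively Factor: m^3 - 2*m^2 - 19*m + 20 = (m - 5)*(m^2 + 3*m - 4) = (m - 5)*(m + 4)*(m - 1)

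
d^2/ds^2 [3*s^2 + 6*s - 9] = 6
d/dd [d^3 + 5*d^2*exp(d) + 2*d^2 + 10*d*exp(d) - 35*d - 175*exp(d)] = 5*d^2*exp(d) + 3*d^2 + 20*d*exp(d) + 4*d - 165*exp(d) - 35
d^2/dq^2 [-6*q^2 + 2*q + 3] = -12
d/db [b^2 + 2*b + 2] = 2*b + 2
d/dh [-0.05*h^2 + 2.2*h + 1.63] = 2.2 - 0.1*h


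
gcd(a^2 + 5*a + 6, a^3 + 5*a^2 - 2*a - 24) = a + 3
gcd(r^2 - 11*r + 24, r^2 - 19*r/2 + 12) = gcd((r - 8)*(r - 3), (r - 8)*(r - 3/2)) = r - 8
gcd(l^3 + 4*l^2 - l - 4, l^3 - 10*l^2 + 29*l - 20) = l - 1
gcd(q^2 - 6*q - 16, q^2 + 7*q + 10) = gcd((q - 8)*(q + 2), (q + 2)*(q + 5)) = q + 2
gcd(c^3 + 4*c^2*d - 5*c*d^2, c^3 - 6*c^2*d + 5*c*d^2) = c^2 - c*d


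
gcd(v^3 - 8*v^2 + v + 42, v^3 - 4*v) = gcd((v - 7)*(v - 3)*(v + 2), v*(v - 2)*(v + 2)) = v + 2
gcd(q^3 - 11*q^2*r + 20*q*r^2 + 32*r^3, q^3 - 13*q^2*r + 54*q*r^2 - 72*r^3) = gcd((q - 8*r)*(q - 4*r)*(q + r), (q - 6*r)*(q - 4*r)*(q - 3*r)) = q - 4*r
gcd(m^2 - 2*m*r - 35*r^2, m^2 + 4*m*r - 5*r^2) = m + 5*r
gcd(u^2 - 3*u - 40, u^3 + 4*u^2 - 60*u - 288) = u - 8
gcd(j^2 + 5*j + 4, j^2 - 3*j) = 1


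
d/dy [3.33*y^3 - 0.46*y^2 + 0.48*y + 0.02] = 9.99*y^2 - 0.92*y + 0.48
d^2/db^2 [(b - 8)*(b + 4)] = 2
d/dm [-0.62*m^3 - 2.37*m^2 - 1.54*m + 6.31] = -1.86*m^2 - 4.74*m - 1.54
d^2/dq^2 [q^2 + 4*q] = 2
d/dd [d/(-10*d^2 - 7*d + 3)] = (10*d^2 + 3)/(100*d^4 + 140*d^3 - 11*d^2 - 42*d + 9)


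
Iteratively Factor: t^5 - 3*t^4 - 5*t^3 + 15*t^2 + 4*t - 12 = (t + 2)*(t^4 - 5*t^3 + 5*t^2 + 5*t - 6) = (t - 2)*(t + 2)*(t^3 - 3*t^2 - t + 3) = (t - 2)*(t - 1)*(t + 2)*(t^2 - 2*t - 3) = (t - 2)*(t - 1)*(t + 1)*(t + 2)*(t - 3)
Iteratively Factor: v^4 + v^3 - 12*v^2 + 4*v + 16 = (v + 1)*(v^3 - 12*v + 16) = (v - 2)*(v + 1)*(v^2 + 2*v - 8) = (v - 2)*(v + 1)*(v + 4)*(v - 2)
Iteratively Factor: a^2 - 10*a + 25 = (a - 5)*(a - 5)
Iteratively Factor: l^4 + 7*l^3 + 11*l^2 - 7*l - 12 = (l - 1)*(l^3 + 8*l^2 + 19*l + 12) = (l - 1)*(l + 4)*(l^2 + 4*l + 3) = (l - 1)*(l + 3)*(l + 4)*(l + 1)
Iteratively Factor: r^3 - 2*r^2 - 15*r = (r)*(r^2 - 2*r - 15) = r*(r + 3)*(r - 5)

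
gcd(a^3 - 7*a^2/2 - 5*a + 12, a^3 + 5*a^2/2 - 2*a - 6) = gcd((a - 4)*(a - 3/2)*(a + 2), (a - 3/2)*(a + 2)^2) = a^2 + a/2 - 3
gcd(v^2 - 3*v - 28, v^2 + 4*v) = v + 4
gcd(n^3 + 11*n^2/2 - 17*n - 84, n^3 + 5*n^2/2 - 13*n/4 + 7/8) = n + 7/2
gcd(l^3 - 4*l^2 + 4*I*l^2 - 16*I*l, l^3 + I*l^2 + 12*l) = l^2 + 4*I*l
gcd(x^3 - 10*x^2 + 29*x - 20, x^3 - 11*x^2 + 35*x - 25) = x^2 - 6*x + 5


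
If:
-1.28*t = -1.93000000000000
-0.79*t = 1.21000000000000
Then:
No Solution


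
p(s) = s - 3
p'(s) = 1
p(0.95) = -2.05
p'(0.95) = 1.00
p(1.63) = -1.37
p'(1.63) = 1.00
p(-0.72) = -3.72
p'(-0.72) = 1.00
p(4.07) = 1.07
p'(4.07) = 1.00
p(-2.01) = -5.01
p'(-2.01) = 1.00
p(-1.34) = -4.34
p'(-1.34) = 1.00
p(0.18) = -2.82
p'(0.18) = 1.00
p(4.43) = 1.43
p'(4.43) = 1.00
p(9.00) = 6.00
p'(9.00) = 1.00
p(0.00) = -3.00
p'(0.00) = 1.00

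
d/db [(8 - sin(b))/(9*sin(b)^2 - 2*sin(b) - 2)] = 9*(sin(b)^2 - 16*sin(b) + 2)*cos(b)/(9*sin(b)^2 - 2*sin(b) - 2)^2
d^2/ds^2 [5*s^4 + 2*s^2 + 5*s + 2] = 60*s^2 + 4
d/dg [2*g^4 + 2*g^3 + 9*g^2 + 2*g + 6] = 8*g^3 + 6*g^2 + 18*g + 2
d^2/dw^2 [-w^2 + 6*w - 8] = -2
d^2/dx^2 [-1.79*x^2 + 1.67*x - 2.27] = -3.58000000000000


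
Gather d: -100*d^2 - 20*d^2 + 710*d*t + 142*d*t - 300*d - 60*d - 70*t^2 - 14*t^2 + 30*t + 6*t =-120*d^2 + d*(852*t - 360) - 84*t^2 + 36*t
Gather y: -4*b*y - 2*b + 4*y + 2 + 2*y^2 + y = -2*b + 2*y^2 + y*(5 - 4*b) + 2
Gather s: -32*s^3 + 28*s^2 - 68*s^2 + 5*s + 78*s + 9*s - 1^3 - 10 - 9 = -32*s^3 - 40*s^2 + 92*s - 20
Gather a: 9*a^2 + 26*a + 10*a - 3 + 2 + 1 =9*a^2 + 36*a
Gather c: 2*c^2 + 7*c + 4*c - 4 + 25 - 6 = 2*c^2 + 11*c + 15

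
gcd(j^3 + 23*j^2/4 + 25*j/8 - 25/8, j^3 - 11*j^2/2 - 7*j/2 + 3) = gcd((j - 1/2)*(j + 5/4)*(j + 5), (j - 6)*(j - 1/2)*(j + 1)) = j - 1/2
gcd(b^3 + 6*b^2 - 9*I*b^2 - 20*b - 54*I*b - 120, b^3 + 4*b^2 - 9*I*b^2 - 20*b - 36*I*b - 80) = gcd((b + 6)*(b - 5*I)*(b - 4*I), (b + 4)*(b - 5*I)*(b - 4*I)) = b^2 - 9*I*b - 20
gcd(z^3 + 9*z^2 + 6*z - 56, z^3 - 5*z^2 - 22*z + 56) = z^2 + 2*z - 8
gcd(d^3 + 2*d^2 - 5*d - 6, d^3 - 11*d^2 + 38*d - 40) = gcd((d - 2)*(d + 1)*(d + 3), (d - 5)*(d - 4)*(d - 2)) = d - 2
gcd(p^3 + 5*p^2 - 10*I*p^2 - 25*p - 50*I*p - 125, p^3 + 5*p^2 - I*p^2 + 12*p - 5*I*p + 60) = p + 5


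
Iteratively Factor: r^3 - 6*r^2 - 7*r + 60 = (r - 4)*(r^2 - 2*r - 15) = (r - 4)*(r + 3)*(r - 5)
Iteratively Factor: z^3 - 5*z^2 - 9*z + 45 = (z - 5)*(z^2 - 9) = (z - 5)*(z + 3)*(z - 3)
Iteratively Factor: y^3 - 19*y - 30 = (y + 2)*(y^2 - 2*y - 15) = (y - 5)*(y + 2)*(y + 3)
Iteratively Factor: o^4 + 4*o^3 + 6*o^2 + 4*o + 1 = (o + 1)*(o^3 + 3*o^2 + 3*o + 1) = (o + 1)^2*(o^2 + 2*o + 1) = (o + 1)^3*(o + 1)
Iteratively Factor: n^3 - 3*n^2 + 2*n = (n)*(n^2 - 3*n + 2) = n*(n - 1)*(n - 2)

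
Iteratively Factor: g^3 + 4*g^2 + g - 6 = (g + 2)*(g^2 + 2*g - 3) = (g + 2)*(g + 3)*(g - 1)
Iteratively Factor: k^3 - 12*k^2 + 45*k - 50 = (k - 5)*(k^2 - 7*k + 10) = (k - 5)^2*(k - 2)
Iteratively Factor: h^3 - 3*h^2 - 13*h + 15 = (h - 1)*(h^2 - 2*h - 15) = (h - 5)*(h - 1)*(h + 3)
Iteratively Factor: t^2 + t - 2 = (t - 1)*(t + 2)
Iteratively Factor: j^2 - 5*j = (j - 5)*(j)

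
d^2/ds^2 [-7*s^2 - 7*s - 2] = -14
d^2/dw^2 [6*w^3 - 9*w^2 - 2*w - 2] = 36*w - 18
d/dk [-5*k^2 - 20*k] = -10*k - 20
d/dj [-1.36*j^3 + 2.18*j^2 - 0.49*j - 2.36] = -4.08*j^2 + 4.36*j - 0.49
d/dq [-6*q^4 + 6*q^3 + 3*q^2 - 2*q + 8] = -24*q^3 + 18*q^2 + 6*q - 2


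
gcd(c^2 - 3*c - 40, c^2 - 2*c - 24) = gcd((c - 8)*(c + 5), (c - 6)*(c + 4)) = 1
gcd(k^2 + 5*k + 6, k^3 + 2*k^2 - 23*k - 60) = k + 3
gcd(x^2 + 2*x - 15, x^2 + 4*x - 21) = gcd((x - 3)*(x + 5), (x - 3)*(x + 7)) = x - 3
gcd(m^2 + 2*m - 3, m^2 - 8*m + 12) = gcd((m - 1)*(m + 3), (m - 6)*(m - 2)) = 1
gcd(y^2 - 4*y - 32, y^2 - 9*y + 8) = y - 8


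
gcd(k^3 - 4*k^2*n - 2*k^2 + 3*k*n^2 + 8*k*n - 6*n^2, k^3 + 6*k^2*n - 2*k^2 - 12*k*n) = k - 2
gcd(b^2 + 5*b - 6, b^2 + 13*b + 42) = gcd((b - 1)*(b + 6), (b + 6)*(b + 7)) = b + 6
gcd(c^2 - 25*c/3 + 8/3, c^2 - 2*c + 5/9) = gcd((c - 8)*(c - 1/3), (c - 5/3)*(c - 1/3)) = c - 1/3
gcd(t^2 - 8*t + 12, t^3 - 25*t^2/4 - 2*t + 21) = t^2 - 8*t + 12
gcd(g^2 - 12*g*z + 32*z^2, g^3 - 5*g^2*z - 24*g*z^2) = -g + 8*z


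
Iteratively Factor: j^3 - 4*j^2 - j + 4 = (j - 4)*(j^2 - 1) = (j - 4)*(j - 1)*(j + 1)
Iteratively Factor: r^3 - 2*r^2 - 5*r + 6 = (r - 1)*(r^2 - r - 6) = (r - 3)*(r - 1)*(r + 2)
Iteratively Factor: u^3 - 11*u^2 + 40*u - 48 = (u - 4)*(u^2 - 7*u + 12) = (u - 4)^2*(u - 3)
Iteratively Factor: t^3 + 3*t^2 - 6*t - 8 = (t - 2)*(t^2 + 5*t + 4) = (t - 2)*(t + 4)*(t + 1)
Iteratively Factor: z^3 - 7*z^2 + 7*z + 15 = (z + 1)*(z^2 - 8*z + 15) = (z - 5)*(z + 1)*(z - 3)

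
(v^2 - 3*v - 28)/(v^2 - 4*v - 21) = (v + 4)/(v + 3)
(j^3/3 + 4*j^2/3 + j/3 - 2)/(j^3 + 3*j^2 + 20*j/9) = 3*(j^3 + 4*j^2 + j - 6)/(j*(9*j^2 + 27*j + 20))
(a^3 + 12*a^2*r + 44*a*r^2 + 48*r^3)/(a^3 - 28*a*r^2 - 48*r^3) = (-a - 6*r)/(-a + 6*r)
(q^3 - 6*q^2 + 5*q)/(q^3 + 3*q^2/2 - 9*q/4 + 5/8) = 8*q*(q^2 - 6*q + 5)/(8*q^3 + 12*q^2 - 18*q + 5)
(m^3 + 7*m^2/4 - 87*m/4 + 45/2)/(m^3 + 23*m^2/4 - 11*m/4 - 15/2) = (m - 3)/(m + 1)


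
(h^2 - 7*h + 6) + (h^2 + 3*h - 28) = 2*h^2 - 4*h - 22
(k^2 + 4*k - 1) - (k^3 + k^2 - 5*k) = -k^3 + 9*k - 1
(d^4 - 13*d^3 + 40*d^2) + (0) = d^4 - 13*d^3 + 40*d^2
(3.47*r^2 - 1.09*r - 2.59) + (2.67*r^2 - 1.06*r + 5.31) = 6.14*r^2 - 2.15*r + 2.72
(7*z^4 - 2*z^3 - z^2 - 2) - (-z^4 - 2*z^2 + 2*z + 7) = 8*z^4 - 2*z^3 + z^2 - 2*z - 9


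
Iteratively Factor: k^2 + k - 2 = (k + 2)*(k - 1)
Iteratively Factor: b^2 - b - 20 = (b - 5)*(b + 4)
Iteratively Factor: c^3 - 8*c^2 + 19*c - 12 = (c - 3)*(c^2 - 5*c + 4) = (c - 4)*(c - 3)*(c - 1)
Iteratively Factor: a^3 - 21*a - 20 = (a + 4)*(a^2 - 4*a - 5) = (a + 1)*(a + 4)*(a - 5)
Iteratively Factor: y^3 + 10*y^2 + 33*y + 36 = (y + 3)*(y^2 + 7*y + 12) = (y + 3)*(y + 4)*(y + 3)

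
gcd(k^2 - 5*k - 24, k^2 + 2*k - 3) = k + 3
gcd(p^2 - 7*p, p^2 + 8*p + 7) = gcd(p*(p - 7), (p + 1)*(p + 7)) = 1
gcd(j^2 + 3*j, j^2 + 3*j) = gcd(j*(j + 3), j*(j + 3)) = j^2 + 3*j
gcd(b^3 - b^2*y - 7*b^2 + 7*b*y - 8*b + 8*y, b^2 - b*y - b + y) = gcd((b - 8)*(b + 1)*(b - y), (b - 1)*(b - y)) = -b + y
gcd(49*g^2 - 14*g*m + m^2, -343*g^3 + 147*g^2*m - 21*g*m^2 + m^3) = 49*g^2 - 14*g*m + m^2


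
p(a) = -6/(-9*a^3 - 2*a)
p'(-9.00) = 0.00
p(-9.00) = 0.00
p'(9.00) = 0.00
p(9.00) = 0.00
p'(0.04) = -1888.21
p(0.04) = 74.46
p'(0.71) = -4.35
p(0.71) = 1.29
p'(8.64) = -0.00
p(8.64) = 0.00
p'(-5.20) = -0.00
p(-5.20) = -0.00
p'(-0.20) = -82.95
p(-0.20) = -12.71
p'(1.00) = -1.44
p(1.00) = 0.55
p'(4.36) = -0.01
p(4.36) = 0.01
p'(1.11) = -1.00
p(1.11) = 0.41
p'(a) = -6*(27*a^2 + 2)/(-9*a^3 - 2*a)^2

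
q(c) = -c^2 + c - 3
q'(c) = 1 - 2*c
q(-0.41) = -3.58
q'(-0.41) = 1.82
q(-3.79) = -21.15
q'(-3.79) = 8.58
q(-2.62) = -12.48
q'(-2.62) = 6.24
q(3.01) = -9.05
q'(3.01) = -5.02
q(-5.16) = -34.79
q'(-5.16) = 11.32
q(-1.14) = -5.44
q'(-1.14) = 3.28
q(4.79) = -21.15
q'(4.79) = -8.58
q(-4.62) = -28.96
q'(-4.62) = 10.24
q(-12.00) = -159.00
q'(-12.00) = 25.00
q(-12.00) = -159.00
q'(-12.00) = 25.00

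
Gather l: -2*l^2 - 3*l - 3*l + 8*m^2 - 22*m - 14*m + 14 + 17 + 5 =-2*l^2 - 6*l + 8*m^2 - 36*m + 36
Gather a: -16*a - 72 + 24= -16*a - 48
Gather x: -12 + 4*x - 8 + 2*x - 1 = 6*x - 21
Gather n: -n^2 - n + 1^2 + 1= -n^2 - n + 2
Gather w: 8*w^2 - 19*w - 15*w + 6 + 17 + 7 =8*w^2 - 34*w + 30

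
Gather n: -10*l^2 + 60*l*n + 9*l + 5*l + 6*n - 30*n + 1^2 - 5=-10*l^2 + 14*l + n*(60*l - 24) - 4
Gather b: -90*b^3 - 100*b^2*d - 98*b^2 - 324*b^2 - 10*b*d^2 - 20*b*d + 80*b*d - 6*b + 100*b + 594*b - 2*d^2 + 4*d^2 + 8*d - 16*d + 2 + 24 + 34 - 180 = -90*b^3 + b^2*(-100*d - 422) + b*(-10*d^2 + 60*d + 688) + 2*d^2 - 8*d - 120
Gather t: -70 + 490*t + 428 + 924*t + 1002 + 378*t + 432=1792*t + 1792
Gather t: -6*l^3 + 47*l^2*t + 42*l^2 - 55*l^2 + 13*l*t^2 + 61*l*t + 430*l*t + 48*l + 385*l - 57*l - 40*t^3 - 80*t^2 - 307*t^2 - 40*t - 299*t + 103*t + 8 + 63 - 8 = -6*l^3 - 13*l^2 + 376*l - 40*t^3 + t^2*(13*l - 387) + t*(47*l^2 + 491*l - 236) + 63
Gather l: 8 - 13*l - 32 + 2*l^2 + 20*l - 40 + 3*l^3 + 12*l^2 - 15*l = 3*l^3 + 14*l^2 - 8*l - 64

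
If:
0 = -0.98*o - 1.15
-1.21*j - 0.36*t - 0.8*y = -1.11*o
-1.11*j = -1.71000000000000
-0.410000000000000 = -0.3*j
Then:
No Solution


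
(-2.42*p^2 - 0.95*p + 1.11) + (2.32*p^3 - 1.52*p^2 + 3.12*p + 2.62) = 2.32*p^3 - 3.94*p^2 + 2.17*p + 3.73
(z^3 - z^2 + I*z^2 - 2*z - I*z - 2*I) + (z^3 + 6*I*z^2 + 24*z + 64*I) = 2*z^3 - z^2 + 7*I*z^2 + 22*z - I*z + 62*I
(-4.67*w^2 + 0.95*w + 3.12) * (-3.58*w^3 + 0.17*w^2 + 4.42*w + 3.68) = 16.7186*w^5 - 4.1949*w^4 - 31.6495*w^3 - 12.4562*w^2 + 17.2864*w + 11.4816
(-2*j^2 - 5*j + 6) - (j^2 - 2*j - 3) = -3*j^2 - 3*j + 9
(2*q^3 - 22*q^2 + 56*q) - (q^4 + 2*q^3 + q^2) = -q^4 - 23*q^2 + 56*q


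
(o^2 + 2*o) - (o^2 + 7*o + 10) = -5*o - 10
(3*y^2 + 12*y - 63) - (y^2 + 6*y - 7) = 2*y^2 + 6*y - 56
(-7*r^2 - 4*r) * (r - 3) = -7*r^3 + 17*r^2 + 12*r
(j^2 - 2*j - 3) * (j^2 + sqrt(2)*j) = j^4 - 2*j^3 + sqrt(2)*j^3 - 3*j^2 - 2*sqrt(2)*j^2 - 3*sqrt(2)*j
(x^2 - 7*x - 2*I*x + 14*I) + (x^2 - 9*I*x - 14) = 2*x^2 - 7*x - 11*I*x - 14 + 14*I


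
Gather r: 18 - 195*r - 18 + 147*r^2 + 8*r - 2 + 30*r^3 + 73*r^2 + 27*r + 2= 30*r^3 + 220*r^2 - 160*r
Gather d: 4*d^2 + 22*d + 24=4*d^2 + 22*d + 24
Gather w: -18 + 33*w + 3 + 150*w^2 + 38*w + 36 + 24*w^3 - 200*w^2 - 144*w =24*w^3 - 50*w^2 - 73*w + 21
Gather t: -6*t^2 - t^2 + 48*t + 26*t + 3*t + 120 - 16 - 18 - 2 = -7*t^2 + 77*t + 84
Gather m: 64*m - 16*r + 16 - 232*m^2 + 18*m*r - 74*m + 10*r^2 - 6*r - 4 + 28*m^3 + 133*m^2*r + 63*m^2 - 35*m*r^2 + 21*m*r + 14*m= 28*m^3 + m^2*(133*r - 169) + m*(-35*r^2 + 39*r + 4) + 10*r^2 - 22*r + 12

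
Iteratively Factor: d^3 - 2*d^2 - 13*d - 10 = (d + 2)*(d^2 - 4*d - 5) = (d - 5)*(d + 2)*(d + 1)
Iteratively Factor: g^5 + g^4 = (g)*(g^4 + g^3) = g^2*(g^3 + g^2) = g^2*(g + 1)*(g^2) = g^3*(g + 1)*(g)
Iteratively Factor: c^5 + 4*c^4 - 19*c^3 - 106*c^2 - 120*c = (c + 4)*(c^4 - 19*c^2 - 30*c) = (c + 3)*(c + 4)*(c^3 - 3*c^2 - 10*c) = (c + 2)*(c + 3)*(c + 4)*(c^2 - 5*c) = (c - 5)*(c + 2)*(c + 3)*(c + 4)*(c)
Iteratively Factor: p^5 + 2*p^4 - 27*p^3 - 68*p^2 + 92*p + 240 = (p - 2)*(p^4 + 4*p^3 - 19*p^2 - 106*p - 120) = (p - 2)*(p + 3)*(p^3 + p^2 - 22*p - 40) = (p - 2)*(p + 2)*(p + 3)*(p^2 - p - 20) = (p - 5)*(p - 2)*(p + 2)*(p + 3)*(p + 4)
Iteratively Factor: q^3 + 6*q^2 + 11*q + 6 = (q + 2)*(q^2 + 4*q + 3) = (q + 1)*(q + 2)*(q + 3)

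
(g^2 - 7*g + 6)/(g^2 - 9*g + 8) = (g - 6)/(g - 8)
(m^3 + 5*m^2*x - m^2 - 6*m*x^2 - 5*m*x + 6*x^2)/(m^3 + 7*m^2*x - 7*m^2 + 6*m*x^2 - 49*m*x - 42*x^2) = (m^2 - m*x - m + x)/(m^2 + m*x - 7*m - 7*x)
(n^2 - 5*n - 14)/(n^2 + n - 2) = (n - 7)/(n - 1)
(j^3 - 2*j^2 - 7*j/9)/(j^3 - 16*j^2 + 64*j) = (j^2 - 2*j - 7/9)/(j^2 - 16*j + 64)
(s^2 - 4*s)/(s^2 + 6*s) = (s - 4)/(s + 6)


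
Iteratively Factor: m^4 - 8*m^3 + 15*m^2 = (m - 3)*(m^3 - 5*m^2) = m*(m - 3)*(m^2 - 5*m) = m*(m - 5)*(m - 3)*(m)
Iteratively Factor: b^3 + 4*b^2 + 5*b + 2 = (b + 1)*(b^2 + 3*b + 2) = (b + 1)*(b + 2)*(b + 1)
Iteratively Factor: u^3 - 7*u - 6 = (u - 3)*(u^2 + 3*u + 2) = (u - 3)*(u + 2)*(u + 1)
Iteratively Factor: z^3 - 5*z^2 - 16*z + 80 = (z + 4)*(z^2 - 9*z + 20) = (z - 5)*(z + 4)*(z - 4)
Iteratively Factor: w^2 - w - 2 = (w + 1)*(w - 2)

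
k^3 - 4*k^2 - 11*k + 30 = (k - 5)*(k - 2)*(k + 3)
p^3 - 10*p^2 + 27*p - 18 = (p - 6)*(p - 3)*(p - 1)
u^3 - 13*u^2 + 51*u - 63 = (u - 7)*(u - 3)^2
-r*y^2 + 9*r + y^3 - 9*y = (-r + y)*(y - 3)*(y + 3)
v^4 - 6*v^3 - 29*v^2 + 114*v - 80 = (v - 8)*(v - 2)*(v - 1)*(v + 5)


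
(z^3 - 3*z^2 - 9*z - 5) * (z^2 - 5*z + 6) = z^5 - 8*z^4 + 12*z^3 + 22*z^2 - 29*z - 30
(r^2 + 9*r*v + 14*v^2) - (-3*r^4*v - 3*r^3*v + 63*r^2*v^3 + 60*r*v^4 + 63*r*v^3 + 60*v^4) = 3*r^4*v + 3*r^3*v - 63*r^2*v^3 + r^2 - 60*r*v^4 - 63*r*v^3 + 9*r*v - 60*v^4 + 14*v^2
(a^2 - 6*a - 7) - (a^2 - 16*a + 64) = 10*a - 71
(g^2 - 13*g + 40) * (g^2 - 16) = g^4 - 13*g^3 + 24*g^2 + 208*g - 640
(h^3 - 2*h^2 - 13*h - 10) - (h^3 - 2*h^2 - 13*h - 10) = 0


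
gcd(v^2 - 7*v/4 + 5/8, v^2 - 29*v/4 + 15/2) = v - 5/4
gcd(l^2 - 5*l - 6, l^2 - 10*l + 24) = l - 6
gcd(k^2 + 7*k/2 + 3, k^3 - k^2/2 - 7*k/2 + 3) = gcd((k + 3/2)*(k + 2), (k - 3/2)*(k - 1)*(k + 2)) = k + 2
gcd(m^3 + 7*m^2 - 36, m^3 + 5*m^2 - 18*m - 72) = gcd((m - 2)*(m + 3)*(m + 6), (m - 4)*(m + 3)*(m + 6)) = m^2 + 9*m + 18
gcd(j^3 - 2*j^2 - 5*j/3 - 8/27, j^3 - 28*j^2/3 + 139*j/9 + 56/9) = j^2 - 7*j/3 - 8/9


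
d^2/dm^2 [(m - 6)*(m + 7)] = 2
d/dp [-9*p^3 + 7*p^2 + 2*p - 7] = -27*p^2 + 14*p + 2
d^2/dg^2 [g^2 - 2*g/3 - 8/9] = 2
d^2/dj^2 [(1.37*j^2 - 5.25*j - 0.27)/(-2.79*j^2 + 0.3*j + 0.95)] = (-1.4210854715202e-14*j^4 + 79.4396700000001*j^3 - 9.176868*j^2 + 82.13481*j - 3.98548)/(21.717639*j^6 - 7.00569*j^5 - 21.431385*j^4 + 4.7439*j^3 + 7.297425*j^2 - 0.81225*j - 0.857375)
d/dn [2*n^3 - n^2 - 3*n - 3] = 6*n^2 - 2*n - 3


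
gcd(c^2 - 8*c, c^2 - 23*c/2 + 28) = c - 8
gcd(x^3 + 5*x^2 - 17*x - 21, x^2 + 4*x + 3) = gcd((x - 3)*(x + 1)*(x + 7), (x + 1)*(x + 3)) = x + 1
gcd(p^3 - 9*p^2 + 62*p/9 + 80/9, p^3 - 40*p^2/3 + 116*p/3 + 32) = p^2 - 22*p/3 - 16/3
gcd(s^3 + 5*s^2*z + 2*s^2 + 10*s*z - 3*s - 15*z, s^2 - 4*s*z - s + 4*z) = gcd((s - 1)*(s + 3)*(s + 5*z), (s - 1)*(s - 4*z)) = s - 1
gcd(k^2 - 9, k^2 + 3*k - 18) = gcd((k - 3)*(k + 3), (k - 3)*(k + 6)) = k - 3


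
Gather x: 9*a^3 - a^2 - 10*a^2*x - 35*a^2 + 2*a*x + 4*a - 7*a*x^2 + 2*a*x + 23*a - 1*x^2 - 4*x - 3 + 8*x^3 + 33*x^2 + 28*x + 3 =9*a^3 - 36*a^2 + 27*a + 8*x^3 + x^2*(32 - 7*a) + x*(-10*a^2 + 4*a + 24)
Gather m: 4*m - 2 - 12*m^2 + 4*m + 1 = -12*m^2 + 8*m - 1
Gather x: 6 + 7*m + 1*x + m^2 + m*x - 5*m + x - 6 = m^2 + 2*m + x*(m + 2)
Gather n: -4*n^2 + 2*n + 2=-4*n^2 + 2*n + 2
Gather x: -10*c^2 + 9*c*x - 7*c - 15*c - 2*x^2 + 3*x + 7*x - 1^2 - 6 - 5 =-10*c^2 - 22*c - 2*x^2 + x*(9*c + 10) - 12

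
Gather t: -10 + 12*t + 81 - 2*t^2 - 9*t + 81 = -2*t^2 + 3*t + 152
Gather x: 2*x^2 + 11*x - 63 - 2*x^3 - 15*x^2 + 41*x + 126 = -2*x^3 - 13*x^2 + 52*x + 63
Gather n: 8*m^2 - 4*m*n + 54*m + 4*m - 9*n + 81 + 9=8*m^2 + 58*m + n*(-4*m - 9) + 90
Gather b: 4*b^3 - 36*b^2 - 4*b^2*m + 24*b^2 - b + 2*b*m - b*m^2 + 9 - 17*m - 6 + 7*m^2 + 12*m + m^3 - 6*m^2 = 4*b^3 + b^2*(-4*m - 12) + b*(-m^2 + 2*m - 1) + m^3 + m^2 - 5*m + 3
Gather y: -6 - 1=-7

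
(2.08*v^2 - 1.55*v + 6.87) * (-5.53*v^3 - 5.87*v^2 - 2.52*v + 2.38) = -11.5024*v^5 - 3.6381*v^4 - 34.1342*v^3 - 31.4705*v^2 - 21.0014*v + 16.3506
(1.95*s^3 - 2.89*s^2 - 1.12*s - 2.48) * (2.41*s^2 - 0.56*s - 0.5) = 4.6995*s^5 - 8.0569*s^4 - 2.0558*s^3 - 3.9046*s^2 + 1.9488*s + 1.24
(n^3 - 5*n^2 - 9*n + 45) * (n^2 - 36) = n^5 - 5*n^4 - 45*n^3 + 225*n^2 + 324*n - 1620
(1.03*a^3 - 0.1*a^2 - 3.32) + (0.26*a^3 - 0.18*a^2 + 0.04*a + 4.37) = 1.29*a^3 - 0.28*a^2 + 0.04*a + 1.05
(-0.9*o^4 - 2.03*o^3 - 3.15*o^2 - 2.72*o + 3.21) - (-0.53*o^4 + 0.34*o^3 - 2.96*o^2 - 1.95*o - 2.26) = -0.37*o^4 - 2.37*o^3 - 0.19*o^2 - 0.77*o + 5.47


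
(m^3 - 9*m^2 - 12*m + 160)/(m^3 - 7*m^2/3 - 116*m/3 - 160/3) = 3*(m - 5)/(3*m + 5)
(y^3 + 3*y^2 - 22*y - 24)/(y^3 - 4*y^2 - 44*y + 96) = (y^2 - 3*y - 4)/(y^2 - 10*y + 16)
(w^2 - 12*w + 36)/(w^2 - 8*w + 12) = (w - 6)/(w - 2)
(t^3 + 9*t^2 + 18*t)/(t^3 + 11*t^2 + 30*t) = (t + 3)/(t + 5)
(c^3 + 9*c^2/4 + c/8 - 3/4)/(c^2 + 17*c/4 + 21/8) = (2*c^2 + 3*c - 2)/(2*c + 7)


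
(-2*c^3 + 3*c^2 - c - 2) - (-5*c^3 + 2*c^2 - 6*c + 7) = 3*c^3 + c^2 + 5*c - 9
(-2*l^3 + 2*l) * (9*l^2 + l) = -18*l^5 - 2*l^4 + 18*l^3 + 2*l^2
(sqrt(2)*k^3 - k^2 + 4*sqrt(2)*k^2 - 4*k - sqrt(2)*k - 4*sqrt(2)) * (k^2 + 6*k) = sqrt(2)*k^5 - k^4 + 10*sqrt(2)*k^4 - 10*k^3 + 23*sqrt(2)*k^3 - 24*k^2 - 10*sqrt(2)*k^2 - 24*sqrt(2)*k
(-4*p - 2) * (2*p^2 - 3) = -8*p^3 - 4*p^2 + 12*p + 6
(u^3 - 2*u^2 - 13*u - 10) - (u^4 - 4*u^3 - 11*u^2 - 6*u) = -u^4 + 5*u^3 + 9*u^2 - 7*u - 10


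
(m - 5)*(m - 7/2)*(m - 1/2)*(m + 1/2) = m^4 - 17*m^3/2 + 69*m^2/4 + 17*m/8 - 35/8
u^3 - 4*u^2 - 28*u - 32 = (u - 8)*(u + 2)^2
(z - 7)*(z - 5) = z^2 - 12*z + 35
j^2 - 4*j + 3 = (j - 3)*(j - 1)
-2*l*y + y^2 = y*(-2*l + y)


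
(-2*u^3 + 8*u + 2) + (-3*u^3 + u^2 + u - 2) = -5*u^3 + u^2 + 9*u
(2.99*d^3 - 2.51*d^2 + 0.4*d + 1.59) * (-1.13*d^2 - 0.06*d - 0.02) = -3.3787*d^5 + 2.6569*d^4 - 0.3612*d^3 - 1.7705*d^2 - 0.1034*d - 0.0318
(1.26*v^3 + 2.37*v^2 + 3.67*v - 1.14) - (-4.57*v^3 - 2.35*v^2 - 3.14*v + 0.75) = 5.83*v^3 + 4.72*v^2 + 6.81*v - 1.89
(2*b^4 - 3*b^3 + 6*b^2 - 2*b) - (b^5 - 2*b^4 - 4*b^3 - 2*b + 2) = -b^5 + 4*b^4 + b^3 + 6*b^2 - 2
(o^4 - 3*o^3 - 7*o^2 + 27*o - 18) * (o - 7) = o^5 - 10*o^4 + 14*o^3 + 76*o^2 - 207*o + 126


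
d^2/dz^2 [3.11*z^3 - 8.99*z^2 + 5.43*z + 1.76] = 18.66*z - 17.98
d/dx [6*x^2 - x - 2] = 12*x - 1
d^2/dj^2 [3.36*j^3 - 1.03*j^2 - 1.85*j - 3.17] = 20.16*j - 2.06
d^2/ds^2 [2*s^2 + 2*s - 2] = 4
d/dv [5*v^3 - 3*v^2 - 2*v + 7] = 15*v^2 - 6*v - 2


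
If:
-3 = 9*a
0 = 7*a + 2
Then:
No Solution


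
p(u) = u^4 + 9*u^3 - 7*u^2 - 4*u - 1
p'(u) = 4*u^3 + 27*u^2 - 14*u - 4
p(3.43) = 404.52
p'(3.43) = 427.05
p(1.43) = 9.47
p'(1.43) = 42.89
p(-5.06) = -670.43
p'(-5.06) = 239.92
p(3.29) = 347.73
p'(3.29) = 384.64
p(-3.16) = -242.54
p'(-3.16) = 183.63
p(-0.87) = -8.17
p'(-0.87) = 25.98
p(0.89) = -3.13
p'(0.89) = 7.75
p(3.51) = 439.70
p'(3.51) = 452.48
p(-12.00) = 4223.00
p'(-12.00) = -2860.00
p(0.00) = -1.00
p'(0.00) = -4.00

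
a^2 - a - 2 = (a - 2)*(a + 1)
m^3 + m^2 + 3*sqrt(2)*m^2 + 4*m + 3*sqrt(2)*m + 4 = (m + 1)*(m + sqrt(2))*(m + 2*sqrt(2))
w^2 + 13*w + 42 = (w + 6)*(w + 7)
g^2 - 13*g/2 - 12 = (g - 8)*(g + 3/2)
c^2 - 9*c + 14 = (c - 7)*(c - 2)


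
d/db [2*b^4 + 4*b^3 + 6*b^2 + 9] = 4*b*(2*b^2 + 3*b + 3)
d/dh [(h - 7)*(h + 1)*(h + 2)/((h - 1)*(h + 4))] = (h^4 + 6*h^3 - 5*h^2 + 60*h + 118)/(h^4 + 6*h^3 + h^2 - 24*h + 16)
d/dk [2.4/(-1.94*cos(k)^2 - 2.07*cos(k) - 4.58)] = -(9.312*cos(k) + 4.968)*sin(k)/(1.94*cos(k)^2 + 2.07*cos(k) + 4.58)^2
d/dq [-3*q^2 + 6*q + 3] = 6 - 6*q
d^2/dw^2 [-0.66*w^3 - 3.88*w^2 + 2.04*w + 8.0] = -3.96*w - 7.76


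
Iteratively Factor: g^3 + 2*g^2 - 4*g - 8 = (g - 2)*(g^2 + 4*g + 4) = (g - 2)*(g + 2)*(g + 2)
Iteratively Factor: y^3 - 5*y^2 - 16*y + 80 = (y - 5)*(y^2 - 16) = (y - 5)*(y + 4)*(y - 4)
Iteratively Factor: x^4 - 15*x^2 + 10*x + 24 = (x + 1)*(x^3 - x^2 - 14*x + 24) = (x - 3)*(x + 1)*(x^2 + 2*x - 8) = (x - 3)*(x + 1)*(x + 4)*(x - 2)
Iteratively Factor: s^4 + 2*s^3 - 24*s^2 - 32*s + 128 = (s + 4)*(s^3 - 2*s^2 - 16*s + 32) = (s - 2)*(s + 4)*(s^2 - 16) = (s - 2)*(s + 4)^2*(s - 4)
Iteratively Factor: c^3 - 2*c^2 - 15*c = (c)*(c^2 - 2*c - 15) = c*(c + 3)*(c - 5)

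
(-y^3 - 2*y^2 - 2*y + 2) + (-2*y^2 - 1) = -y^3 - 4*y^2 - 2*y + 1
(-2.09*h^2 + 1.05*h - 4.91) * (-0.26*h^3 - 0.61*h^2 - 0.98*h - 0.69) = 0.5434*h^5 + 1.0019*h^4 + 2.6843*h^3 + 3.4082*h^2 + 4.0873*h + 3.3879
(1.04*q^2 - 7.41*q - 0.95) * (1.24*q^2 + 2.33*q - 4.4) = 1.2896*q^4 - 6.7652*q^3 - 23.0193*q^2 + 30.3905*q + 4.18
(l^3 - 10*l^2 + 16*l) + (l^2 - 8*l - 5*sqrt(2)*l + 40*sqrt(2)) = l^3 - 9*l^2 - 5*sqrt(2)*l + 8*l + 40*sqrt(2)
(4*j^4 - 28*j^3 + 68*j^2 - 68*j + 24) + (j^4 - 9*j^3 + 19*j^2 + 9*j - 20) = 5*j^4 - 37*j^3 + 87*j^2 - 59*j + 4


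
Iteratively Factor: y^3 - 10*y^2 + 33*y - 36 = (y - 4)*(y^2 - 6*y + 9) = (y - 4)*(y - 3)*(y - 3)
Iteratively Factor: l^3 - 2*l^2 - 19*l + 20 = (l - 5)*(l^2 + 3*l - 4) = (l - 5)*(l + 4)*(l - 1)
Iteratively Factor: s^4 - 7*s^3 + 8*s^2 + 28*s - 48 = (s + 2)*(s^3 - 9*s^2 + 26*s - 24) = (s - 4)*(s + 2)*(s^2 - 5*s + 6) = (s - 4)*(s - 2)*(s + 2)*(s - 3)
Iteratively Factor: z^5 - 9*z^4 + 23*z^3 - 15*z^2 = (z)*(z^4 - 9*z^3 + 23*z^2 - 15*z) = z*(z - 1)*(z^3 - 8*z^2 + 15*z) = z*(z - 5)*(z - 1)*(z^2 - 3*z) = z^2*(z - 5)*(z - 1)*(z - 3)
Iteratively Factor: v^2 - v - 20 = (v + 4)*(v - 5)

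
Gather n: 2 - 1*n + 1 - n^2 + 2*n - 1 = -n^2 + n + 2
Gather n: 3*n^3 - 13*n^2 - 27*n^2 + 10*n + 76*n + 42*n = 3*n^3 - 40*n^2 + 128*n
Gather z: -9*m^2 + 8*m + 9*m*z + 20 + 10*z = -9*m^2 + 8*m + z*(9*m + 10) + 20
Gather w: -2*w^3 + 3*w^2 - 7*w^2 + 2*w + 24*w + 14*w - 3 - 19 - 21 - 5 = -2*w^3 - 4*w^2 + 40*w - 48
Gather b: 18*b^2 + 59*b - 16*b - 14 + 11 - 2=18*b^2 + 43*b - 5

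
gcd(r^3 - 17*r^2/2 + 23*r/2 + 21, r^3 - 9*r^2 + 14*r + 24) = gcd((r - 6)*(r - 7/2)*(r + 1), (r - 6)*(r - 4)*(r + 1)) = r^2 - 5*r - 6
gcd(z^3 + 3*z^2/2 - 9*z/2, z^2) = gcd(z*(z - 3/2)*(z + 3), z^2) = z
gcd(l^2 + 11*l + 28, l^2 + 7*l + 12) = l + 4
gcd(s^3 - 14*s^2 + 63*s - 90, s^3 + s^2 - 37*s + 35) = s - 5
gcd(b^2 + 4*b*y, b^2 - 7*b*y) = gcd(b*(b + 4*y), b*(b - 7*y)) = b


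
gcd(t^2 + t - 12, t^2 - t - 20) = t + 4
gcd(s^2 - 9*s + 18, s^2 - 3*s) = s - 3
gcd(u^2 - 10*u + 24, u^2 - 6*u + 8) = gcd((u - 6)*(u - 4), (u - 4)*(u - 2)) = u - 4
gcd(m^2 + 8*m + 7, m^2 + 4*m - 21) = m + 7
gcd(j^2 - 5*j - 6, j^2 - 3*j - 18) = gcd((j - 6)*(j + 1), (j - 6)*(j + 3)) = j - 6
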